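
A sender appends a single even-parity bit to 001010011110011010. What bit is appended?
Sum of data bits: 0+0+1+0+1+0+0+1+1+1+1+0+0+1+1+0+1+0 = 9.
9 mod 2 = 1, so parity bit = 1.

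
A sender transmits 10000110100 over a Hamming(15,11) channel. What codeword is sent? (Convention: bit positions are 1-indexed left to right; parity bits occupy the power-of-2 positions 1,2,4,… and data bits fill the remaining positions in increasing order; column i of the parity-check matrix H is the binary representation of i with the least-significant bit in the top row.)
Codeword c = d · G (mod 2), d = 10000110100:
  c[0] = d·G[:,0] = (10000110100)·(11011010101) mod 2 = 1+0+0+0+0+0+1+0+1+0+0 mod 2 = 1
  c[1] = d·G[:,1] = (10000110100)·(10110110011) mod 2 = 1+0+0+0+0+1+1+0+0+0+0 mod 2 = 1
  c[2] = d·G[:,2] = (10000110100)·(10000000000) mod 2 = 1+0+0+0+0+0+0+0+0+0+0 mod 2 = 1
  c[3] = d·G[:,3] = (10000110100)·(01110001111) mod 2 = 0+0+0+0+0+0+0+0+1+0+0 mod 2 = 1
  c[4] = d·G[:,4] = (10000110100)·(01000000000) mod 2 = 0+0+0+0+0+0+0+0+0+0+0 mod 2 = 0
  c[5] = d·G[:,5] = (10000110100)·(00100000000) mod 2 = 0+0+0+0+0+0+0+0+0+0+0 mod 2 = 0
  c[6] = d·G[:,6] = (10000110100)·(00010000000) mod 2 = 0+0+0+0+0+0+0+0+0+0+0 mod 2 = 0
  c[7] = d·G[:,7] = (10000110100)·(00001111111) mod 2 = 0+0+0+0+0+1+1+0+1+0+0 mod 2 = 1
  c[8] = d·G[:,8] = (10000110100)·(00001000000) mod 2 = 0+0+0+0+0+0+0+0+0+0+0 mod 2 = 0
  c[9] = d·G[:,9] = (10000110100)·(00000100000) mod 2 = 0+0+0+0+0+1+0+0+0+0+0 mod 2 = 1
  c[10] = d·G[:,10] = (10000110100)·(00000010000) mod 2 = 0+0+0+0+0+0+1+0+0+0+0 mod 2 = 1
  c[11] = d·G[:,11] = (10000110100)·(00000001000) mod 2 = 0+0+0+0+0+0+0+0+0+0+0 mod 2 = 0
  c[12] = d·G[:,12] = (10000110100)·(00000000100) mod 2 = 0+0+0+0+0+0+0+0+1+0+0 mod 2 = 1
  c[13] = d·G[:,13] = (10000110100)·(00000000010) mod 2 = 0+0+0+0+0+0+0+0+0+0+0 mod 2 = 0
  c[14] = d·G[:,14] = (10000110100)·(00000000001) mod 2 = 0+0+0+0+0+0+0+0+0+0+0 mod 2 = 0
Codeword = 111100010110100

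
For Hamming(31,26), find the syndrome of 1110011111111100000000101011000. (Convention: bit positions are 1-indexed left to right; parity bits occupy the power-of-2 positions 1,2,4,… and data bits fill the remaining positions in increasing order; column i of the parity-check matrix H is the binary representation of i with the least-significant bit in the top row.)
Syndrome s = H · r^T (mod 2), r = 1110011111111100000000101011000:
  s[0] = (1010101010101010101010101010101)·(1110011111111100000000101011000) mod 2 = 1+0+1+0+0+0+1+0+1+0+1+0+1+0+0+0+0+0+0+0+0+0+1+0+1+0+1+0+0+0+0 mod 2 = 1
  s[1] = (0110011001100110011001100110011)·(1110011111111100000000101011000) mod 2 = 0+1+1+0+0+1+1+0+0+1+1+0+0+1+0+0+0+0+0+0+0+0+1+0+0+0+1+0+0+0+0 mod 2 = 1
  s[2] = (0001111000011110000111100001111)·(1110011111111100000000101011000) mod 2 = 0+0+0+0+0+1+1+0+0+0+0+1+1+1+0+0+0+0+0+0+0+0+1+0+0+0+0+1+0+0+0 mod 2 = 1
  s[3] = (0000000111111110000000011111111)·(1110011111111100000000101011000) mod 2 = 0+0+0+0+0+0+0+1+1+1+1+1+1+1+0+0+0+0+0+0+0+0+0+0+1+0+1+1+0+0+0 mod 2 = 0
  s[4] = (0000000000000001111111111111111)·(1110011111111100000000101011000) mod 2 = 0+0+0+0+0+0+0+0+0+0+0+0+0+0+0+0+0+0+0+0+0+0+1+0+1+0+1+1+0+0+0 mod 2 = 0
Syndrome = 11100
Non-zero syndrome: error at position 7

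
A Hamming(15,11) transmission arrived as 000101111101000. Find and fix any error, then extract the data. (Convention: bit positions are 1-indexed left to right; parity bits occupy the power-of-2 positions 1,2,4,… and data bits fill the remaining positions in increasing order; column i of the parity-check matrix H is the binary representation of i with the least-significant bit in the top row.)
Syndrome s = H · r^T (mod 2), r = 000101111101000:
  s[0] = (101010101010101)·(000101111101000) mod 2 = 0+0+0+0+0+0+1+0+1+0+0+0+0+0+0 mod 2 = 0
  s[1] = (011001100110011)·(000101111101000) mod 2 = 0+0+0+0+0+1+1+0+0+1+0+0+0+0+0 mod 2 = 1
  s[2] = (000111100001111)·(000101111101000) mod 2 = 0+0+0+1+0+1+1+0+0+0+0+1+0+0+0 mod 2 = 0
  s[3] = (000000011111111)·(000101111101000) mod 2 = 0+0+0+0+0+0+0+1+1+1+0+1+0+0+0 mod 2 = 0
Syndrome = 0100
Column 2 of H equals this syndrome → error at bit 2 (1-indexed).
Flip bit 2: 000101111101000 → 010101111101000
Extract data bits at positions {3,5,6,7,9,10,11,12,13,14,15}: 00111101000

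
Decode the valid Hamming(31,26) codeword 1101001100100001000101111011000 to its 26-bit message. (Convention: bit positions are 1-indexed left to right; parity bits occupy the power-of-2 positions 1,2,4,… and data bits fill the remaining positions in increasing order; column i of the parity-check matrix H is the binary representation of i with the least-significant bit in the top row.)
Parity bits occupy power-of-2 positions; data bits are at positions {3,5,6,7,9,10,11,12,13,14,15,17,18,19,20,21,22,23,24,25,26,27,28,29,30,31} (1-indexed).
Extract: c[3]=0 c[5]=0 c[6]=0 c[7]=1 c[9]=0 c[10]=0 c[11]=1 c[12]=0 c[13]=0 c[14]=0 c[15]=0 c[17]=0 c[18]=0 c[19]=0 c[20]=1 c[21]=0 c[22]=1 c[23]=1 c[24]=1 c[25]=1 c[26]=0 c[27]=1 c[28]=1 c[29]=0 c[30]=0 c[31]=0
Data = 00010010000000101111011000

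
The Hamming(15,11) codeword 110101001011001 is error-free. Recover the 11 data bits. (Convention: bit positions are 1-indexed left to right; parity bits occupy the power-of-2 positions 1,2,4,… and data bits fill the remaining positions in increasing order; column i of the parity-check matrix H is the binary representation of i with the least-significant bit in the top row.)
Parity bits occupy power-of-2 positions; data bits are at positions {3,5,6,7,9,10,11,12,13,14,15} (1-indexed).
Extract: c[3]=0 c[5]=0 c[6]=1 c[7]=0 c[9]=1 c[10]=0 c[11]=1 c[12]=1 c[13]=0 c[14]=0 c[15]=1
Data = 00101011001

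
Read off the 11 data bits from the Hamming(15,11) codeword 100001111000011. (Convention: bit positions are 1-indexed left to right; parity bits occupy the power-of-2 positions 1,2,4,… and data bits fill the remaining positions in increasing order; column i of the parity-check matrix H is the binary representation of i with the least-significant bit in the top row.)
Parity bits occupy power-of-2 positions; data bits are at positions {3,5,6,7,9,10,11,12,13,14,15} (1-indexed).
Extract: c[3]=0 c[5]=0 c[6]=1 c[7]=1 c[9]=1 c[10]=0 c[11]=0 c[12]=0 c[13]=0 c[14]=1 c[15]=1
Data = 00111000011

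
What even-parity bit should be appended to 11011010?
Sum of data bits: 1+1+0+1+1+0+1+0 = 5.
5 mod 2 = 1, so parity bit = 1.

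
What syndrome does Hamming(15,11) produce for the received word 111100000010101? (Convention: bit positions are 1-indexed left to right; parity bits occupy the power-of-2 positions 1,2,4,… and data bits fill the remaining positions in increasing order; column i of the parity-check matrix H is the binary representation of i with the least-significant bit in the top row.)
Syndrome s = H · r^T (mod 2), r = 111100000010101:
  s[0] = (101010101010101)·(111100000010101) mod 2 = 1+0+1+0+0+0+0+0+0+0+1+0+1+0+1 mod 2 = 1
  s[1] = (011001100110011)·(111100000010101) mod 2 = 0+1+1+0+0+0+0+0+0+0+1+0+0+0+1 mod 2 = 0
  s[2] = (000111100001111)·(111100000010101) mod 2 = 0+0+0+1+0+0+0+0+0+0+0+0+1+0+1 mod 2 = 1
  s[3] = (000000011111111)·(111100000010101) mod 2 = 0+0+0+0+0+0+0+0+0+0+1+0+1+0+1 mod 2 = 1
Syndrome = 1011
Non-zero syndrome: error at position 13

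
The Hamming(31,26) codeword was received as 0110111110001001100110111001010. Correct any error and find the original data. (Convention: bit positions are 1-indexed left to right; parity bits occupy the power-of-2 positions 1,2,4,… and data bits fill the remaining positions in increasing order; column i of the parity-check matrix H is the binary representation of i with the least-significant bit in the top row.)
Syndrome s = H · r^T (mod 2), r = 0110111110001001100110111001010:
  s[0] = (1010101010101010101010101010101)·(0110111110001001100110111001010) mod 2 = 0+0+1+0+1+0+1+0+1+0+0+0+1+0+0+0+1+0+0+0+1+0+1+0+1+0+0+0+0+0+0 mod 2 = 1
  s[1] = (0110011001100110011001100110011)·(0110111110001001100110111001010) mod 2 = 0+1+1+0+0+1+1+0+0+0+0+0+0+0+0+0+0+0+0+0+0+0+1+0+0+0+0+0+0+1+0 mod 2 = 0
  s[2] = (0001111000011110000111100001111)·(0110111110001001100110111001010) mod 2 = 0+0+0+0+1+1+1+0+0+0+0+0+1+0+0+0+0+0+0+1+1+0+1+0+0+0+0+1+0+1+0 mod 2 = 1
  s[3] = (0000000111111110000000011111111)·(0110111110001001100110111001010) mod 2 = 0+0+0+0+0+0+0+1+1+0+0+0+1+0+0+0+0+0+0+0+0+0+0+1+1+0+0+1+0+1+0 mod 2 = 1
  s[4] = (0000000000000001111111111111111)·(0110111110001001100110111001010) mod 2 = 0+0+0+0+0+0+0+0+0+0+0+0+0+0+0+1+1+0+0+1+1+0+1+1+1+0+0+1+0+1+0 mod 2 = 1
Syndrome = 10111
Column 29 of H equals this syndrome → error at bit 29 (1-indexed).
Flip bit 29: 0110111110001001100110111001010 → 0110111110001001100110111001110
Extract data bits at positions {3,5,6,7,9,10,11,12,13,14,15,17,18,19,20,21,22,23,24,25,26,27,28,29,30,31}: 11111000100100110111001110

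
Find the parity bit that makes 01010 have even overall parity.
Sum of data bits: 0+1+0+1+0 = 2.
2 mod 2 = 0, so parity bit = 0.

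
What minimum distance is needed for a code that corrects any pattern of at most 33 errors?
Correcting t errors requires d_min ≥ 2t + 1 = 2·33 + 1 = 67.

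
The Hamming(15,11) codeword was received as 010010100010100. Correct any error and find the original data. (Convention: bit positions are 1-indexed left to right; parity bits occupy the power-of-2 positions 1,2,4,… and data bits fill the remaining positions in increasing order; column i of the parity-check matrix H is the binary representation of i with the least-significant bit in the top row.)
Syndrome s = H · r^T (mod 2), r = 010010100010100:
  s[0] = (101010101010101)·(010010100010100) mod 2 = 0+0+0+0+1+0+1+0+0+0+1+0+1+0+0 mod 2 = 0
  s[1] = (011001100110011)·(010010100010100) mod 2 = 0+1+0+0+0+0+1+0+0+0+1+0+0+0+0 mod 2 = 1
  s[2] = (000111100001111)·(010010100010100) mod 2 = 0+0+0+0+1+0+1+0+0+0+0+0+1+0+0 mod 2 = 1
  s[3] = (000000011111111)·(010010100010100) mod 2 = 0+0+0+0+0+0+0+0+0+0+1+0+1+0+0 mod 2 = 0
Syndrome = 0110
Column 6 of H equals this syndrome → error at bit 6 (1-indexed).
Flip bit 6: 010010100010100 → 010011100010100
Extract data bits at positions {3,5,6,7,9,10,11,12,13,14,15}: 01110010100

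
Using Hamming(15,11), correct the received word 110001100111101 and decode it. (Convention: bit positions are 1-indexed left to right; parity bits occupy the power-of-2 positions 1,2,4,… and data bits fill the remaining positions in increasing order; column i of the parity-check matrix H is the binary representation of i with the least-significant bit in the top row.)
Syndrome s = H · r^T (mod 2), r = 110001100111101:
  s[0] = (101010101010101)·(110001100111101) mod 2 = 1+0+0+0+0+0+1+0+0+0+1+0+1+0+1 mod 2 = 1
  s[1] = (011001100110011)·(110001100111101) mod 2 = 0+1+0+0+0+1+1+0+0+1+1+0+0+0+1 mod 2 = 0
  s[2] = (000111100001111)·(110001100111101) mod 2 = 0+0+0+0+0+1+1+0+0+0+0+1+1+0+1 mod 2 = 1
  s[3] = (000000011111111)·(110001100111101) mod 2 = 0+0+0+0+0+0+0+0+0+1+1+1+1+0+1 mod 2 = 1
Syndrome = 1011
Column 13 of H equals this syndrome → error at bit 13 (1-indexed).
Flip bit 13: 110001100111101 → 110001100111001
Extract data bits at positions {3,5,6,7,9,10,11,12,13,14,15}: 00110111001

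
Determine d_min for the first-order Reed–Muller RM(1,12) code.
d_min = 2048 (RM(1,12) has length 4096 and minimum distance 2^(m−1) = 2048).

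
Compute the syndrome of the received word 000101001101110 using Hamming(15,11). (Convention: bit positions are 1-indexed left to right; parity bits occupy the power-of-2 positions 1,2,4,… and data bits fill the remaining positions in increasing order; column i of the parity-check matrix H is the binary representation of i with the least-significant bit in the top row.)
Syndrome s = H · r^T (mod 2), r = 000101001101110:
  s[0] = (101010101010101)·(000101001101110) mod 2 = 0+0+0+0+0+0+0+0+1+0+0+0+1+0+0 mod 2 = 0
  s[1] = (011001100110011)·(000101001101110) mod 2 = 0+0+0+0+0+1+0+0+0+1+0+0+0+1+0 mod 2 = 1
  s[2] = (000111100001111)·(000101001101110) mod 2 = 0+0+0+1+0+1+0+0+0+0+0+1+1+1+0 mod 2 = 1
  s[3] = (000000011111111)·(000101001101110) mod 2 = 0+0+0+0+0+0+0+0+1+1+0+1+1+1+0 mod 2 = 1
Syndrome = 0111
Non-zero syndrome: error at position 14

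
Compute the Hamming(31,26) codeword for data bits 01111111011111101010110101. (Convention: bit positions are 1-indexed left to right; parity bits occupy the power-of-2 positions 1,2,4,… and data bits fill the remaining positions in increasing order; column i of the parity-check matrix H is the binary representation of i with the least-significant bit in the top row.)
Codeword c = d · G (mod 2), d = 01111111011111101010110101:
  c[0] = d·G[:,0] = (01111111011111101010110101)·(11011010101101010101010101) mod 2 = 0+1+0+1+1+0+1+0+0+0+1+1+0+1+0+0+0+0+0+0+0+1+0+1+0+1 mod 2 = 0
  c[1] = d·G[:,1] = (01111111011111101010110101)·(10110110011011001100110011) mod 2 = 0+0+1+1+0+1+1+0+0+1+1+0+1+1+0+0+1+0+0+0+1+1+0+0+0+1 mod 2 = 0
  c[2] = d·G[:,2] = (01111111011111101010110101)·(10000000000000000000000000) mod 2 = 0+0+0+0+0+0+0+0+0+0+0+0+0+0+0+0+0+0+0+0+0+0+0+0+0+0 mod 2 = 0
  c[3] = d·G[:,3] = (01111111011111101010110101)·(01110001111000111100001111) mod 2 = 0+1+1+1+0+0+0+1+0+1+1+0+0+0+1+0+1+0+0+0+0+0+0+1+0+1 mod 2 = 0
  c[4] = d·G[:,4] = (01111111011111101010110101)·(01000000000000000000000000) mod 2 = 0+1+0+0+0+0+0+0+0+0+0+0+0+0+0+0+0+0+0+0+0+0+0+0+0+0 mod 2 = 1
  c[5] = d·G[:,5] = (01111111011111101010110101)·(00100000000000000000000000) mod 2 = 0+0+1+0+0+0+0+0+0+0+0+0+0+0+0+0+0+0+0+0+0+0+0+0+0+0 mod 2 = 1
  c[6] = d·G[:,6] = (01111111011111101010110101)·(00010000000000000000000000) mod 2 = 0+0+0+1+0+0+0+0+0+0+0+0+0+0+0+0+0+0+0+0+0+0+0+0+0+0 mod 2 = 1
  c[7] = d·G[:,7] = (01111111011111101010110101)·(00001111111000000011111111) mod 2 = 0+0+0+0+1+1+1+1+0+1+1+0+0+0+0+0+0+0+1+0+1+1+0+1+0+1 mod 2 = 1
  c[8] = d·G[:,8] = (01111111011111101010110101)·(00001000000000000000000000) mod 2 = 0+0+0+0+1+0+0+0+0+0+0+0+0+0+0+0+0+0+0+0+0+0+0+0+0+0 mod 2 = 1
  c[9] = d·G[:,9] = (01111111011111101010110101)·(00000100000000000000000000) mod 2 = 0+0+0+0+0+1+0+0+0+0+0+0+0+0+0+0+0+0+0+0+0+0+0+0+0+0 mod 2 = 1
  c[10] = d·G[:,10] = (01111111011111101010110101)·(00000010000000000000000000) mod 2 = 0+0+0+0+0+0+1+0+0+0+0+0+0+0+0+0+0+0+0+0+0+0+0+0+0+0 mod 2 = 1
  c[11] = d·G[:,11] = (01111111011111101010110101)·(00000001000000000000000000) mod 2 = 0+0+0+0+0+0+0+1+0+0+0+0+0+0+0+0+0+0+0+0+0+0+0+0+0+0 mod 2 = 1
  c[12] = d·G[:,12] = (01111111011111101010110101)·(00000000100000000000000000) mod 2 = 0+0+0+0+0+0+0+0+0+0+0+0+0+0+0+0+0+0+0+0+0+0+0+0+0+0 mod 2 = 0
  c[13] = d·G[:,13] = (01111111011111101010110101)·(00000000010000000000000000) mod 2 = 0+0+0+0+0+0+0+0+0+1+0+0+0+0+0+0+0+0+0+0+0+0+0+0+0+0 mod 2 = 1
  c[14] = d·G[:,14] = (01111111011111101010110101)·(00000000001000000000000000) mod 2 = 0+0+0+0+0+0+0+0+0+0+1+0+0+0+0+0+0+0+0+0+0+0+0+0+0+0 mod 2 = 1
  c[15] = d·G[:,15] = (01111111011111101010110101)·(00000000000111111111111111) mod 2 = 0+0+0+0+0+0+0+0+0+0+0+1+1+1+1+0+1+0+1+0+1+1+0+1+0+1 mod 2 = 0
  c[16] = d·G[:,16] = (01111111011111101010110101)·(00000000000100000000000000) mod 2 = 0+0+0+0+0+0+0+0+0+0+0+1+0+0+0+0+0+0+0+0+0+0+0+0+0+0 mod 2 = 1
  c[17] = d·G[:,17] = (01111111011111101010110101)·(00000000000010000000000000) mod 2 = 0+0+0+0+0+0+0+0+0+0+0+0+1+0+0+0+0+0+0+0+0+0+0+0+0+0 mod 2 = 1
  c[18] = d·G[:,18] = (01111111011111101010110101)·(00000000000001000000000000) mod 2 = 0+0+0+0+0+0+0+0+0+0+0+0+0+1+0+0+0+0+0+0+0+0+0+0+0+0 mod 2 = 1
  c[19] = d·G[:,19] = (01111111011111101010110101)·(00000000000000100000000000) mod 2 = 0+0+0+0+0+0+0+0+0+0+0+0+0+0+1+0+0+0+0+0+0+0+0+0+0+0 mod 2 = 1
  c[20] = d·G[:,20] = (01111111011111101010110101)·(00000000000000010000000000) mod 2 = 0+0+0+0+0+0+0+0+0+0+0+0+0+0+0+0+0+0+0+0+0+0+0+0+0+0 mod 2 = 0
  c[21] = d·G[:,21] = (01111111011111101010110101)·(00000000000000001000000000) mod 2 = 0+0+0+0+0+0+0+0+0+0+0+0+0+0+0+0+1+0+0+0+0+0+0+0+0+0 mod 2 = 1
  c[22] = d·G[:,22] = (01111111011111101010110101)·(00000000000000000100000000) mod 2 = 0+0+0+0+0+0+0+0+0+0+0+0+0+0+0+0+0+0+0+0+0+0+0+0+0+0 mod 2 = 0
  c[23] = d·G[:,23] = (01111111011111101010110101)·(00000000000000000010000000) mod 2 = 0+0+0+0+0+0+0+0+0+0+0+0+0+0+0+0+0+0+1+0+0+0+0+0+0+0 mod 2 = 1
  c[24] = d·G[:,24] = (01111111011111101010110101)·(00000000000000000001000000) mod 2 = 0+0+0+0+0+0+0+0+0+0+0+0+0+0+0+0+0+0+0+0+0+0+0+0+0+0 mod 2 = 0
  c[25] = d·G[:,25] = (01111111011111101010110101)·(00000000000000000000100000) mod 2 = 0+0+0+0+0+0+0+0+0+0+0+0+0+0+0+0+0+0+0+0+1+0+0+0+0+0 mod 2 = 1
  c[26] = d·G[:,26] = (01111111011111101010110101)·(00000000000000000000010000) mod 2 = 0+0+0+0+0+0+0+0+0+0+0+0+0+0+0+0+0+0+0+0+0+1+0+0+0+0 mod 2 = 1
  c[27] = d·G[:,27] = (01111111011111101010110101)·(00000000000000000000001000) mod 2 = 0+0+0+0+0+0+0+0+0+0+0+0+0+0+0+0+0+0+0+0+0+0+0+0+0+0 mod 2 = 0
  c[28] = d·G[:,28] = (01111111011111101010110101)·(00000000000000000000000100) mod 2 = 0+0+0+0+0+0+0+0+0+0+0+0+0+0+0+0+0+0+0+0+0+0+0+1+0+0 mod 2 = 1
  c[29] = d·G[:,29] = (01111111011111101010110101)·(00000000000000000000000010) mod 2 = 0+0+0+0+0+0+0+0+0+0+0+0+0+0+0+0+0+0+0+0+0+0+0+0+0+0 mod 2 = 0
  c[30] = d·G[:,30] = (01111111011111101010110101)·(00000000000000000000000001) mod 2 = 0+0+0+0+0+0+0+0+0+0+0+0+0+0+0+0+0+0+0+0+0+0+0+0+0+1 mod 2 = 1
Codeword = 0000111111110110111101010110101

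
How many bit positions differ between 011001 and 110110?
XOR = 101111, count of 1s = 5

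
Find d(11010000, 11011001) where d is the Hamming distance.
XOR = 00001001, count of 1s = 2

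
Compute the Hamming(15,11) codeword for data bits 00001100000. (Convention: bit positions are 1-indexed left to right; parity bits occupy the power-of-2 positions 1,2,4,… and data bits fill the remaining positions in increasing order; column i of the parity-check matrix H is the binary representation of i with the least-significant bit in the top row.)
Codeword c = d · G (mod 2), d = 00001100000:
  c[0] = d·G[:,0] = (00001100000)·(11011010101) mod 2 = 0+0+0+0+1+0+0+0+0+0+0 mod 2 = 1
  c[1] = d·G[:,1] = (00001100000)·(10110110011) mod 2 = 0+0+0+0+0+1+0+0+0+0+0 mod 2 = 1
  c[2] = d·G[:,2] = (00001100000)·(10000000000) mod 2 = 0+0+0+0+0+0+0+0+0+0+0 mod 2 = 0
  c[3] = d·G[:,3] = (00001100000)·(01110001111) mod 2 = 0+0+0+0+0+0+0+0+0+0+0 mod 2 = 0
  c[4] = d·G[:,4] = (00001100000)·(01000000000) mod 2 = 0+0+0+0+0+0+0+0+0+0+0 mod 2 = 0
  c[5] = d·G[:,5] = (00001100000)·(00100000000) mod 2 = 0+0+0+0+0+0+0+0+0+0+0 mod 2 = 0
  c[6] = d·G[:,6] = (00001100000)·(00010000000) mod 2 = 0+0+0+0+0+0+0+0+0+0+0 mod 2 = 0
  c[7] = d·G[:,7] = (00001100000)·(00001111111) mod 2 = 0+0+0+0+1+1+0+0+0+0+0 mod 2 = 0
  c[8] = d·G[:,8] = (00001100000)·(00001000000) mod 2 = 0+0+0+0+1+0+0+0+0+0+0 mod 2 = 1
  c[9] = d·G[:,9] = (00001100000)·(00000100000) mod 2 = 0+0+0+0+0+1+0+0+0+0+0 mod 2 = 1
  c[10] = d·G[:,10] = (00001100000)·(00000010000) mod 2 = 0+0+0+0+0+0+0+0+0+0+0 mod 2 = 0
  c[11] = d·G[:,11] = (00001100000)·(00000001000) mod 2 = 0+0+0+0+0+0+0+0+0+0+0 mod 2 = 0
  c[12] = d·G[:,12] = (00001100000)·(00000000100) mod 2 = 0+0+0+0+0+0+0+0+0+0+0 mod 2 = 0
  c[13] = d·G[:,13] = (00001100000)·(00000000010) mod 2 = 0+0+0+0+0+0+0+0+0+0+0 mod 2 = 0
  c[14] = d·G[:,14] = (00001100000)·(00000000001) mod 2 = 0+0+0+0+0+0+0+0+0+0+0 mod 2 = 0
Codeword = 110000001100000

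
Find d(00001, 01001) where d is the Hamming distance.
XOR = 01000, count of 1s = 1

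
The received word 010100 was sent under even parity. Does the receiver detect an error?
Sum of received bits: 0+1+0+1+0+0 = 2; 2 mod 2 = 0. Result is 0 → no error detected.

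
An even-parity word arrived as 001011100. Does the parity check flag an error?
Sum of received bits: 0+0+1+0+1+1+1+0+0 = 4; 4 mod 2 = 0. Result is 0 → no error detected.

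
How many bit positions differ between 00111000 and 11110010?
XOR = 11001010, count of 1s = 4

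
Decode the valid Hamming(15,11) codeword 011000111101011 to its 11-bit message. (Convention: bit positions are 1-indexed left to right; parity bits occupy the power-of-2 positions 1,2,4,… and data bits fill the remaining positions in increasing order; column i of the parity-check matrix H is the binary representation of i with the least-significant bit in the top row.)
Parity bits occupy power-of-2 positions; data bits are at positions {3,5,6,7,9,10,11,12,13,14,15} (1-indexed).
Extract: c[3]=1 c[5]=0 c[6]=0 c[7]=1 c[9]=1 c[10]=1 c[11]=0 c[12]=1 c[13]=0 c[14]=1 c[15]=1
Data = 10011101011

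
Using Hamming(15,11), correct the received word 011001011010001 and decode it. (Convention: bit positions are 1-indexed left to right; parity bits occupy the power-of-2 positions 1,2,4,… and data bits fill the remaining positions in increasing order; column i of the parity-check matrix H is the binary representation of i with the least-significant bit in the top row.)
Syndrome s = H · r^T (mod 2), r = 011001011010001:
  s[0] = (101010101010101)·(011001011010001) mod 2 = 0+0+1+0+0+0+0+0+1+0+1+0+0+0+1 mod 2 = 0
  s[1] = (011001100110011)·(011001011010001) mod 2 = 0+1+1+0+0+1+0+0+0+0+1+0+0+0+1 mod 2 = 1
  s[2] = (000111100001111)·(011001011010001) mod 2 = 0+0+0+0+0+1+0+0+0+0+0+0+0+0+1 mod 2 = 0
  s[3] = (000000011111111)·(011001011010001) mod 2 = 0+0+0+0+0+0+0+1+1+0+1+0+0+0+1 mod 2 = 0
Syndrome = 0100
Column 2 of H equals this syndrome → error at bit 2 (1-indexed).
Flip bit 2: 011001011010001 → 001001011010001
Extract data bits at positions {3,5,6,7,9,10,11,12,13,14,15}: 10101010001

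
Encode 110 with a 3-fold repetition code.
Repeat each bit 3× and concatenate:
1→111  1→111  0→000
Codeword = 111111000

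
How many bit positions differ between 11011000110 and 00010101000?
XOR = 11001101110, count of 1s = 7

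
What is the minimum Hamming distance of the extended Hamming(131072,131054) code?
d_min = 4 (adding an overall parity bit to Hamming(131071,131054) raises d_min from 3 to 4).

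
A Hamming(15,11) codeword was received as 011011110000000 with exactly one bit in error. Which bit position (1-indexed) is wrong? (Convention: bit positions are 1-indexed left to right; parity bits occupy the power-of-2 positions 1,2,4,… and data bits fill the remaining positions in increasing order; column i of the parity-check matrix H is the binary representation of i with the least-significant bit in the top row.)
Syndrome s = H · r^T (mod 2), r = 011011110000000:
  s[0] = (101010101010101)·(011011110000000) mod 2 = 0+0+1+0+1+0+1+0+0+0+0+0+0+0+0 mod 2 = 1
  s[1] = (011001100110011)·(011011110000000) mod 2 = 0+1+1+0+0+1+1+0+0+0+0+0+0+0+0 mod 2 = 0
  s[2] = (000111100001111)·(011011110000000) mod 2 = 0+0+0+0+1+1+1+0+0+0+0+0+0+0+0 mod 2 = 1
  s[3] = (000000011111111)·(011011110000000) mod 2 = 0+0+0+0+0+0+0+1+0+0+0+0+0+0+0 mod 2 = 1
Syndrome = 1011
Column i of H is the binary representation of i, so the syndrome is the binary index of the flipped bit.
Read s = 1011 with s[0] as LSB: 1·2^0 + 0·2^1 + 1·2^2 + 1·2^3 = 13.
Error is at bit position 13.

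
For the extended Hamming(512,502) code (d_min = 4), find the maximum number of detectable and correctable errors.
Detection only: up to d_min − 1 = 3 errors.
Correction: up to ⌊(d_min − 1)/2⌋ = ⌊3/2⌋ = 1 errors.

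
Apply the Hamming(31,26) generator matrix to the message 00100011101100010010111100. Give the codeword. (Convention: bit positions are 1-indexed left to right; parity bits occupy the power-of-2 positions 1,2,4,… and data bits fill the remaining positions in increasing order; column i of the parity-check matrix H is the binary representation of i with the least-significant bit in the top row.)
Codeword c = d · G (mod 2), d = 00100011101100010010111100:
  c[0] = d·G[:,0] = (00100011101100010010111100)·(11011010101101010101010101) mod 2 = 0+0+0+0+0+0+1+0+1+0+1+1+0+0+0+1+0+0+0+0+0+1+0+1+0+0 mod 2 = 1
  c[1] = d·G[:,1] = (00100011101100010010111100)·(10110110011011001100110011) mod 2 = 0+0+1+0+0+0+1+0+0+0+1+0+0+0+0+0+0+0+0+0+1+1+0+0+0+0 mod 2 = 1
  c[2] = d·G[:,2] = (00100011101100010010111100)·(10000000000000000000000000) mod 2 = 0+0+0+0+0+0+0+0+0+0+0+0+0+0+0+0+0+0+0+0+0+0+0+0+0+0 mod 2 = 0
  c[3] = d·G[:,3] = (00100011101100010010111100)·(01110001111000111100001111) mod 2 = 0+0+1+0+0+0+0+1+1+0+1+0+0+0+0+1+0+0+0+0+0+0+1+1+0+0 mod 2 = 1
  c[4] = d·G[:,4] = (00100011101100010010111100)·(01000000000000000000000000) mod 2 = 0+0+0+0+0+0+0+0+0+0+0+0+0+0+0+0+0+0+0+0+0+0+0+0+0+0 mod 2 = 0
  c[5] = d·G[:,5] = (00100011101100010010111100)·(00100000000000000000000000) mod 2 = 0+0+1+0+0+0+0+0+0+0+0+0+0+0+0+0+0+0+0+0+0+0+0+0+0+0 mod 2 = 1
  c[6] = d·G[:,6] = (00100011101100010010111100)·(00010000000000000000000000) mod 2 = 0+0+0+0+0+0+0+0+0+0+0+0+0+0+0+0+0+0+0+0+0+0+0+0+0+0 mod 2 = 0
  c[7] = d·G[:,7] = (00100011101100010010111100)·(00001111111000000011111111) mod 2 = 0+0+0+0+0+0+1+1+1+0+1+0+0+0+0+0+0+0+1+0+1+1+1+1+0+0 mod 2 = 1
  c[8] = d·G[:,8] = (00100011101100010010111100)·(00001000000000000000000000) mod 2 = 0+0+0+0+0+0+0+0+0+0+0+0+0+0+0+0+0+0+0+0+0+0+0+0+0+0 mod 2 = 0
  c[9] = d·G[:,9] = (00100011101100010010111100)·(00000100000000000000000000) mod 2 = 0+0+0+0+0+0+0+0+0+0+0+0+0+0+0+0+0+0+0+0+0+0+0+0+0+0 mod 2 = 0
  c[10] = d·G[:,10] = (00100011101100010010111100)·(00000010000000000000000000) mod 2 = 0+0+0+0+0+0+1+0+0+0+0+0+0+0+0+0+0+0+0+0+0+0+0+0+0+0 mod 2 = 1
  c[11] = d·G[:,11] = (00100011101100010010111100)·(00000001000000000000000000) mod 2 = 0+0+0+0+0+0+0+1+0+0+0+0+0+0+0+0+0+0+0+0+0+0+0+0+0+0 mod 2 = 1
  c[12] = d·G[:,12] = (00100011101100010010111100)·(00000000100000000000000000) mod 2 = 0+0+0+0+0+0+0+0+1+0+0+0+0+0+0+0+0+0+0+0+0+0+0+0+0+0 mod 2 = 1
  c[13] = d·G[:,13] = (00100011101100010010111100)·(00000000010000000000000000) mod 2 = 0+0+0+0+0+0+0+0+0+0+0+0+0+0+0+0+0+0+0+0+0+0+0+0+0+0 mod 2 = 0
  c[14] = d·G[:,14] = (00100011101100010010111100)·(00000000001000000000000000) mod 2 = 0+0+0+0+0+0+0+0+0+0+1+0+0+0+0+0+0+0+0+0+0+0+0+0+0+0 mod 2 = 1
  c[15] = d·G[:,15] = (00100011101100010010111100)·(00000000000111111111111111) mod 2 = 0+0+0+0+0+0+0+0+0+0+0+1+0+0+0+1+0+0+1+0+1+1+1+1+0+0 mod 2 = 1
  c[16] = d·G[:,16] = (00100011101100010010111100)·(00000000000100000000000000) mod 2 = 0+0+0+0+0+0+0+0+0+0+0+1+0+0+0+0+0+0+0+0+0+0+0+0+0+0 mod 2 = 1
  c[17] = d·G[:,17] = (00100011101100010010111100)·(00000000000010000000000000) mod 2 = 0+0+0+0+0+0+0+0+0+0+0+0+0+0+0+0+0+0+0+0+0+0+0+0+0+0 mod 2 = 0
  c[18] = d·G[:,18] = (00100011101100010010111100)·(00000000000001000000000000) mod 2 = 0+0+0+0+0+0+0+0+0+0+0+0+0+0+0+0+0+0+0+0+0+0+0+0+0+0 mod 2 = 0
  c[19] = d·G[:,19] = (00100011101100010010111100)·(00000000000000100000000000) mod 2 = 0+0+0+0+0+0+0+0+0+0+0+0+0+0+0+0+0+0+0+0+0+0+0+0+0+0 mod 2 = 0
  c[20] = d·G[:,20] = (00100011101100010010111100)·(00000000000000010000000000) mod 2 = 0+0+0+0+0+0+0+0+0+0+0+0+0+0+0+1+0+0+0+0+0+0+0+0+0+0 mod 2 = 1
  c[21] = d·G[:,21] = (00100011101100010010111100)·(00000000000000001000000000) mod 2 = 0+0+0+0+0+0+0+0+0+0+0+0+0+0+0+0+0+0+0+0+0+0+0+0+0+0 mod 2 = 0
  c[22] = d·G[:,22] = (00100011101100010010111100)·(00000000000000000100000000) mod 2 = 0+0+0+0+0+0+0+0+0+0+0+0+0+0+0+0+0+0+0+0+0+0+0+0+0+0 mod 2 = 0
  c[23] = d·G[:,23] = (00100011101100010010111100)·(00000000000000000010000000) mod 2 = 0+0+0+0+0+0+0+0+0+0+0+0+0+0+0+0+0+0+1+0+0+0+0+0+0+0 mod 2 = 1
  c[24] = d·G[:,24] = (00100011101100010010111100)·(00000000000000000001000000) mod 2 = 0+0+0+0+0+0+0+0+0+0+0+0+0+0+0+0+0+0+0+0+0+0+0+0+0+0 mod 2 = 0
  c[25] = d·G[:,25] = (00100011101100010010111100)·(00000000000000000000100000) mod 2 = 0+0+0+0+0+0+0+0+0+0+0+0+0+0+0+0+0+0+0+0+1+0+0+0+0+0 mod 2 = 1
  c[26] = d·G[:,26] = (00100011101100010010111100)·(00000000000000000000010000) mod 2 = 0+0+0+0+0+0+0+0+0+0+0+0+0+0+0+0+0+0+0+0+0+1+0+0+0+0 mod 2 = 1
  c[27] = d·G[:,27] = (00100011101100010010111100)·(00000000000000000000001000) mod 2 = 0+0+0+0+0+0+0+0+0+0+0+0+0+0+0+0+0+0+0+0+0+0+1+0+0+0 mod 2 = 1
  c[28] = d·G[:,28] = (00100011101100010010111100)·(00000000000000000000000100) mod 2 = 0+0+0+0+0+0+0+0+0+0+0+0+0+0+0+0+0+0+0+0+0+0+0+1+0+0 mod 2 = 1
  c[29] = d·G[:,29] = (00100011101100010010111100)·(00000000000000000000000010) mod 2 = 0+0+0+0+0+0+0+0+0+0+0+0+0+0+0+0+0+0+0+0+0+0+0+0+0+0 mod 2 = 0
  c[30] = d·G[:,30] = (00100011101100010010111100)·(00000000000000000000000001) mod 2 = 0+0+0+0+0+0+0+0+0+0+0+0+0+0+0+0+0+0+0+0+0+0+0+0+0+0 mod 2 = 0
Codeword = 1101010100111011100010010111100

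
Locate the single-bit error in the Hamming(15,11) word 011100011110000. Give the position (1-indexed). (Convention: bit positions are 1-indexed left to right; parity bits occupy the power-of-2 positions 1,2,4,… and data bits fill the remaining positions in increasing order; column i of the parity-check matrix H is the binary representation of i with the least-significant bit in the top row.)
Syndrome s = H · r^T (mod 2), r = 011100011110000:
  s[0] = (101010101010101)·(011100011110000) mod 2 = 0+0+1+0+0+0+0+0+1+0+1+0+0+0+0 mod 2 = 1
  s[1] = (011001100110011)·(011100011110000) mod 2 = 0+1+1+0+0+0+0+0+0+1+1+0+0+0+0 mod 2 = 0
  s[2] = (000111100001111)·(011100011110000) mod 2 = 0+0+0+1+0+0+0+0+0+0+0+0+0+0+0 mod 2 = 1
  s[3] = (000000011111111)·(011100011110000) mod 2 = 0+0+0+0+0+0+0+1+1+1+1+0+0+0+0 mod 2 = 0
Syndrome = 1010
Column i of H is the binary representation of i, so the syndrome is the binary index of the flipped bit.
Read s = 1010 with s[0] as LSB: 1·2^0 + 0·2^1 + 1·2^2 + 0·2^3 = 5.
Error is at bit position 5.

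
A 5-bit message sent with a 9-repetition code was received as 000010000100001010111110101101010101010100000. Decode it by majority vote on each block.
Split into 9-bit blocks and majority-vote each:
  block 1 = 000010000: 1 ones, 8 zeros → 0
  block 2 = 100001010: 3 ones, 6 zeros → 0
  block 3 = 111110101: 7 ones, 2 zeros → 1
  block 4 = 101010101: 5 ones, 4 zeros → 1
  block 5 = 010100000: 2 ones, 7 zeros → 0
Decoded = 00110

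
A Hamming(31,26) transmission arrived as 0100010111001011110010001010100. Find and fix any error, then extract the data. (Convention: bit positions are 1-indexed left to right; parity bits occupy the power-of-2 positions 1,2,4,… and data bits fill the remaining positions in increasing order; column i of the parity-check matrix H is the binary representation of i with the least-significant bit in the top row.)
Syndrome s = H · r^T (mod 2), r = 0100010111001011110010001010100:
  s[0] = (1010101010101010101010101010101)·(0100010111001011110010001010100) mod 2 = 0+0+0+0+0+0+0+0+1+0+0+0+1+0+1+0+1+0+0+0+1+0+0+0+1+0+1+0+1+0+0 mod 2 = 0
  s[1] = (0110011001100110011001100110011)·(0100010111001011110010001010100) mod 2 = 0+1+0+0+0+1+0+0+0+1+0+0+0+0+1+0+0+1+0+0+0+0+0+0+0+0+1+0+0+0+0 mod 2 = 0
  s[2] = (0001111000011110000111100001111)·(0100010111001011110010001010100) mod 2 = 0+0+0+0+0+1+0+0+0+0+0+0+1+0+1+0+0+0+0+0+1+0+0+0+0+0+0+0+1+0+0 mod 2 = 1
  s[3] = (0000000111111110000000011111111)·(0100010111001011110010001010100) mod 2 = 0+0+0+0+0+0+0+1+1+1+0+0+1+0+1+0+0+0+0+0+0+0+0+0+1+0+1+0+1+0+0 mod 2 = 0
  s[4] = (0000000000000001111111111111111)·(0100010111001011110010001010100) mod 2 = 0+0+0+0+0+0+0+0+0+0+0+0+0+0+0+1+1+1+0+0+1+0+0+0+1+0+1+0+1+0+0 mod 2 = 1
Syndrome = 00101
Column 20 of H equals this syndrome → error at bit 20 (1-indexed).
Flip bit 20: 0100010111001011110010001010100 → 0100010111001011110110001010100
Extract data bits at positions {3,5,6,7,9,10,11,12,13,14,15,17,18,19,20,21,22,23,24,25,26,27,28,29,30,31}: 00101100101110110001010100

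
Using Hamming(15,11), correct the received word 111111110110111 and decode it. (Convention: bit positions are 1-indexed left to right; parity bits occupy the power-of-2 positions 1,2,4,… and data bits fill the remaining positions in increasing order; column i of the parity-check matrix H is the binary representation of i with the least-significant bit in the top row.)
Syndrome s = H · r^T (mod 2), r = 111111110110111:
  s[0] = (101010101010101)·(111111110110111) mod 2 = 1+0+1+0+1+0+1+0+0+0+1+0+1+0+1 mod 2 = 1
  s[1] = (011001100110011)·(111111110110111) mod 2 = 0+1+1+0+0+1+1+0+0+1+1+0+0+1+1 mod 2 = 0
  s[2] = (000111100001111)·(111111110110111) mod 2 = 0+0+0+1+1+1+1+0+0+0+0+0+1+1+1 mod 2 = 1
  s[3] = (000000011111111)·(111111110110111) mod 2 = 0+0+0+0+0+0+0+1+0+1+1+0+1+1+1 mod 2 = 0
Syndrome = 1010
Column 5 of H equals this syndrome → error at bit 5 (1-indexed).
Flip bit 5: 111111110110111 → 111101110110111
Extract data bits at positions {3,5,6,7,9,10,11,12,13,14,15}: 10110110111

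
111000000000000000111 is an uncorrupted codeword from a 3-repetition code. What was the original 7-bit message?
Split into 3-bit blocks: 111 000 000 000 000 000 111
Data = 1000001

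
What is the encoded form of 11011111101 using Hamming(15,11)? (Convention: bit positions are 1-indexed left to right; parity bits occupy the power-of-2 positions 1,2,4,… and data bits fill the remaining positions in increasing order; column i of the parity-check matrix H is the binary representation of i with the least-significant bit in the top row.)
Codeword c = d · G (mod 2), d = 11011111101:
  c[0] = d·G[:,0] = (11011111101)·(11011010101) mod 2 = 1+1+0+1+1+0+1+0+1+0+1 mod 2 = 1
  c[1] = d·G[:,1] = (11011111101)·(10110110011) mod 2 = 1+0+0+1+0+1+1+0+0+0+1 mod 2 = 1
  c[2] = d·G[:,2] = (11011111101)·(10000000000) mod 2 = 1+0+0+0+0+0+0+0+0+0+0 mod 2 = 1
  c[3] = d·G[:,3] = (11011111101)·(01110001111) mod 2 = 0+1+0+1+0+0+0+1+1+0+1 mod 2 = 1
  c[4] = d·G[:,4] = (11011111101)·(01000000000) mod 2 = 0+1+0+0+0+0+0+0+0+0+0 mod 2 = 1
  c[5] = d·G[:,5] = (11011111101)·(00100000000) mod 2 = 0+0+0+0+0+0+0+0+0+0+0 mod 2 = 0
  c[6] = d·G[:,6] = (11011111101)·(00010000000) mod 2 = 0+0+0+1+0+0+0+0+0+0+0 mod 2 = 1
  c[7] = d·G[:,7] = (11011111101)·(00001111111) mod 2 = 0+0+0+0+1+1+1+1+1+0+1 mod 2 = 0
  c[8] = d·G[:,8] = (11011111101)·(00001000000) mod 2 = 0+0+0+0+1+0+0+0+0+0+0 mod 2 = 1
  c[9] = d·G[:,9] = (11011111101)·(00000100000) mod 2 = 0+0+0+0+0+1+0+0+0+0+0 mod 2 = 1
  c[10] = d·G[:,10] = (11011111101)·(00000010000) mod 2 = 0+0+0+0+0+0+1+0+0+0+0 mod 2 = 1
  c[11] = d·G[:,11] = (11011111101)·(00000001000) mod 2 = 0+0+0+0+0+0+0+1+0+0+0 mod 2 = 1
  c[12] = d·G[:,12] = (11011111101)·(00000000100) mod 2 = 0+0+0+0+0+0+0+0+1+0+0 mod 2 = 1
  c[13] = d·G[:,13] = (11011111101)·(00000000010) mod 2 = 0+0+0+0+0+0+0+0+0+0+0 mod 2 = 0
  c[14] = d·G[:,14] = (11011111101)·(00000000001) mod 2 = 0+0+0+0+0+0+0+0+0+0+1 mod 2 = 1
Codeword = 111110101111101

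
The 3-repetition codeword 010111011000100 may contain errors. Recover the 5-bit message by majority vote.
Split into 3-bit blocks and majority-vote each:
  block 1 = 010: 1 ones, 2 zeros → 0
  block 2 = 111: 3 ones, 0 zeros → 1
  block 3 = 011: 2 ones, 1 zeros → 1
  block 4 = 000: 0 ones, 3 zeros → 0
  block 5 = 100: 1 ones, 2 zeros → 0
Decoded = 01100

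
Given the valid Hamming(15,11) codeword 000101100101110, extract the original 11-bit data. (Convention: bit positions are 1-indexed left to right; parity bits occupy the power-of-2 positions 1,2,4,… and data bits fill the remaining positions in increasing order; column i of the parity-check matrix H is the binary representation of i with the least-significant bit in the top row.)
Parity bits occupy power-of-2 positions; data bits are at positions {3,5,6,7,9,10,11,12,13,14,15} (1-indexed).
Extract: c[3]=0 c[5]=0 c[6]=1 c[7]=1 c[9]=0 c[10]=1 c[11]=0 c[12]=1 c[13]=1 c[14]=1 c[15]=0
Data = 00110101110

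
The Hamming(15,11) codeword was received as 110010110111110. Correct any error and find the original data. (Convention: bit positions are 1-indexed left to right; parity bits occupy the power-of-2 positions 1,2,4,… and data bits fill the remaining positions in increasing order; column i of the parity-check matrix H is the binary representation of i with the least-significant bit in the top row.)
Syndrome s = H · r^T (mod 2), r = 110010110111110:
  s[0] = (101010101010101)·(110010110111110) mod 2 = 1+0+0+0+1+0+1+0+0+0+1+0+1+0+0 mod 2 = 1
  s[1] = (011001100110011)·(110010110111110) mod 2 = 0+1+0+0+0+0+1+0+0+1+1+0+0+1+0 mod 2 = 1
  s[2] = (000111100001111)·(110010110111110) mod 2 = 0+0+0+0+1+0+1+0+0+0+0+1+1+1+0 mod 2 = 1
  s[3] = (000000011111111)·(110010110111110) mod 2 = 0+0+0+0+0+0+0+1+0+1+1+1+1+1+0 mod 2 = 0
Syndrome = 1110
Column 7 of H equals this syndrome → error at bit 7 (1-indexed).
Flip bit 7: 110010110111110 → 110010010111110
Extract data bits at positions {3,5,6,7,9,10,11,12,13,14,15}: 01000111110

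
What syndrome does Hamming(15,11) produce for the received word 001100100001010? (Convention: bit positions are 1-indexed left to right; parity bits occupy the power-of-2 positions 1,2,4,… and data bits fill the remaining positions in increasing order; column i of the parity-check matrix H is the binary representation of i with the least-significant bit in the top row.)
Syndrome s = H · r^T (mod 2), r = 001100100001010:
  s[0] = (101010101010101)·(001100100001010) mod 2 = 0+0+1+0+0+0+1+0+0+0+0+0+0+0+0 mod 2 = 0
  s[1] = (011001100110011)·(001100100001010) mod 2 = 0+0+1+0+0+0+1+0+0+0+0+0+0+1+0 mod 2 = 1
  s[2] = (000111100001111)·(001100100001010) mod 2 = 0+0+0+1+0+0+1+0+0+0+0+1+0+1+0 mod 2 = 0
  s[3] = (000000011111111)·(001100100001010) mod 2 = 0+0+0+0+0+0+0+0+0+0+0+1+0+1+0 mod 2 = 0
Syndrome = 0100
Non-zero syndrome: error at position 2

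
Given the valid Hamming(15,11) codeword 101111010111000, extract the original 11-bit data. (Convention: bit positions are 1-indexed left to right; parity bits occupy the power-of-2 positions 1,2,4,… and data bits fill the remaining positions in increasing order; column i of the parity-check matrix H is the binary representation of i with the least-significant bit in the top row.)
Parity bits occupy power-of-2 positions; data bits are at positions {3,5,6,7,9,10,11,12,13,14,15} (1-indexed).
Extract: c[3]=1 c[5]=1 c[6]=1 c[7]=0 c[9]=0 c[10]=1 c[11]=1 c[12]=1 c[13]=0 c[14]=0 c[15]=0
Data = 11100111000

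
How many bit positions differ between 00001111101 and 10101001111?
XOR = 10100110010, count of 1s = 5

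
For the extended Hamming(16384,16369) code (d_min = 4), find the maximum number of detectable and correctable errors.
Detection only: up to d_min − 1 = 3 errors.
Correction: up to ⌊(d_min − 1)/2⌋ = ⌊3/2⌋ = 1 errors.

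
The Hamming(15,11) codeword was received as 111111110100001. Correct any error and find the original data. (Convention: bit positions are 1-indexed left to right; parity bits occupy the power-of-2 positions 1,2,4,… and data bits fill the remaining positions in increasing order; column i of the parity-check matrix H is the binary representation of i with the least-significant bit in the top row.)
Syndrome s = H · r^T (mod 2), r = 111111110100001:
  s[0] = (101010101010101)·(111111110100001) mod 2 = 1+0+1+0+1+0+1+0+0+0+0+0+0+0+1 mod 2 = 1
  s[1] = (011001100110011)·(111111110100001) mod 2 = 0+1+1+0+0+1+1+0+0+1+0+0+0+0+1 mod 2 = 0
  s[2] = (000111100001111)·(111111110100001) mod 2 = 0+0+0+1+1+1+1+0+0+0+0+0+0+0+1 mod 2 = 1
  s[3] = (000000011111111)·(111111110100001) mod 2 = 0+0+0+0+0+0+0+1+0+1+0+0+0+0+1 mod 2 = 1
Syndrome = 1011
Column 13 of H equals this syndrome → error at bit 13 (1-indexed).
Flip bit 13: 111111110100001 → 111111110100101
Extract data bits at positions {3,5,6,7,9,10,11,12,13,14,15}: 11110100101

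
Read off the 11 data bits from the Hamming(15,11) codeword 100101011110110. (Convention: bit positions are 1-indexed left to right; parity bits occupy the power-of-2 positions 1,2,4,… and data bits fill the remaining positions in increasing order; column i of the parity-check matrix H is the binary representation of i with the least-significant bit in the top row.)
Parity bits occupy power-of-2 positions; data bits are at positions {3,5,6,7,9,10,11,12,13,14,15} (1-indexed).
Extract: c[3]=0 c[5]=0 c[6]=1 c[7]=0 c[9]=1 c[10]=1 c[11]=1 c[12]=0 c[13]=1 c[14]=1 c[15]=0
Data = 00101110110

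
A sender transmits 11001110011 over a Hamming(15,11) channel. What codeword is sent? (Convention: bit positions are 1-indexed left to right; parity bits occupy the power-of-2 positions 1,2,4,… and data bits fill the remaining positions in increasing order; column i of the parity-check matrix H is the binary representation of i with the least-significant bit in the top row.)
Codeword c = d · G (mod 2), d = 11001110011:
  c[0] = d·G[:,0] = (11001110011)·(11011010101) mod 2 = 1+1+0+0+1+0+1+0+0+0+1 mod 2 = 1
  c[1] = d·G[:,1] = (11001110011)·(10110110011) mod 2 = 1+0+0+0+0+1+1+0+0+1+1 mod 2 = 1
  c[2] = d·G[:,2] = (11001110011)·(10000000000) mod 2 = 1+0+0+0+0+0+0+0+0+0+0 mod 2 = 1
  c[3] = d·G[:,3] = (11001110011)·(01110001111) mod 2 = 0+1+0+0+0+0+0+0+0+1+1 mod 2 = 1
  c[4] = d·G[:,4] = (11001110011)·(01000000000) mod 2 = 0+1+0+0+0+0+0+0+0+0+0 mod 2 = 1
  c[5] = d·G[:,5] = (11001110011)·(00100000000) mod 2 = 0+0+0+0+0+0+0+0+0+0+0 mod 2 = 0
  c[6] = d·G[:,6] = (11001110011)·(00010000000) mod 2 = 0+0+0+0+0+0+0+0+0+0+0 mod 2 = 0
  c[7] = d·G[:,7] = (11001110011)·(00001111111) mod 2 = 0+0+0+0+1+1+1+0+0+1+1 mod 2 = 1
  c[8] = d·G[:,8] = (11001110011)·(00001000000) mod 2 = 0+0+0+0+1+0+0+0+0+0+0 mod 2 = 1
  c[9] = d·G[:,9] = (11001110011)·(00000100000) mod 2 = 0+0+0+0+0+1+0+0+0+0+0 mod 2 = 1
  c[10] = d·G[:,10] = (11001110011)·(00000010000) mod 2 = 0+0+0+0+0+0+1+0+0+0+0 mod 2 = 1
  c[11] = d·G[:,11] = (11001110011)·(00000001000) mod 2 = 0+0+0+0+0+0+0+0+0+0+0 mod 2 = 0
  c[12] = d·G[:,12] = (11001110011)·(00000000100) mod 2 = 0+0+0+0+0+0+0+0+0+0+0 mod 2 = 0
  c[13] = d·G[:,13] = (11001110011)·(00000000010) mod 2 = 0+0+0+0+0+0+0+0+0+1+0 mod 2 = 1
  c[14] = d·G[:,14] = (11001110011)·(00000000001) mod 2 = 0+0+0+0+0+0+0+0+0+0+1 mod 2 = 1
Codeword = 111110011110011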